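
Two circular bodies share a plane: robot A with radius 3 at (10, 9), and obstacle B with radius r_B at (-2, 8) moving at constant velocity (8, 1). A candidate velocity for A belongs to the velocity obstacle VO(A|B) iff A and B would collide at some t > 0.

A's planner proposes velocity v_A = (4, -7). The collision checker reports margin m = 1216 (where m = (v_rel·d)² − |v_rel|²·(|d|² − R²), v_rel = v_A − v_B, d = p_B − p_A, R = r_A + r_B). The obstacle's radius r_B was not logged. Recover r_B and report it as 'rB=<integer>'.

m = 1216
d = (-12, -1);  v_rel = (-4, -8),  |v_rel|² = 80
v_rel×d = (-4)·(-1) − (-8)·(-12) = -92
since m = R²·80 − (-92)²:  R² = (8464 + 1216) / 80 = 121
R = √121 = 11  ⇒  r_B = 11 − 3 = 8

rB=8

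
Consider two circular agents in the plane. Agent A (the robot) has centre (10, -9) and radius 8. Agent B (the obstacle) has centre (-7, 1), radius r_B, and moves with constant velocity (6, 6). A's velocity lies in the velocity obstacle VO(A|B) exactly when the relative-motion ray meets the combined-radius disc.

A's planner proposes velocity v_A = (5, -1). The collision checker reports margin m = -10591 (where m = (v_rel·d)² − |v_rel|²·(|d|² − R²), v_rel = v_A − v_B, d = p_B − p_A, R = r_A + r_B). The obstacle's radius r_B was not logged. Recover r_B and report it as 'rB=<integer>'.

m = -10591
d = (-17, 10);  v_rel = (-1, -7),  |v_rel|² = 50
v_rel×d = (-1)·(10) − (-7)·(-17) = -129
since m = R²·50 − (-129)²:  R² = (16641 + -10591) / 50 = 121
R = √121 = 11  ⇒  r_B = 11 − 8 = 3

rB=3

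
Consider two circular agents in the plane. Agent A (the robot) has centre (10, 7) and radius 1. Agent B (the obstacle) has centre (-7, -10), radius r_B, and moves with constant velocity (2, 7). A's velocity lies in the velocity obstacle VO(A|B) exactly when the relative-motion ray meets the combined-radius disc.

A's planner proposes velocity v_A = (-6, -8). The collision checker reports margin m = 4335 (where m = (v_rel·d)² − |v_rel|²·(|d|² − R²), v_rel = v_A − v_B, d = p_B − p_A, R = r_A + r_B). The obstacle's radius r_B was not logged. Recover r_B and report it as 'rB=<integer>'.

m = 4335
d = (-17, -17);  v_rel = (-8, -15),  |v_rel|² = 289
v_rel×d = (-8)·(-17) − (-15)·(-17) = -119
since m = R²·289 − (-119)²:  R² = (14161 + 4335) / 289 = 64
R = √64 = 8  ⇒  r_B = 8 − 1 = 7

rB=7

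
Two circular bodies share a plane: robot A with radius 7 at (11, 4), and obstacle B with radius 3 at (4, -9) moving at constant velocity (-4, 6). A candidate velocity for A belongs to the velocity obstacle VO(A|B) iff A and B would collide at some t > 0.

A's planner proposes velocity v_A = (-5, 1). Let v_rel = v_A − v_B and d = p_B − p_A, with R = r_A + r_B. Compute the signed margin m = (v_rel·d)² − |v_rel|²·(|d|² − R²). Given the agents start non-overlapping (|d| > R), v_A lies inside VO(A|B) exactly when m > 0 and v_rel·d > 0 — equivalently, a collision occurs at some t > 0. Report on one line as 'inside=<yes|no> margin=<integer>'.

d = (-7, -13),  |d|² = 218;  R = 7+3 = 10,  c = 218−10² = 118
v_rel = (-1, -5),  |v_rel|² = 26;  v_rel·d = (-1)·(-7) + (-5)·(-13) = 72
26·t² − 144·t + 118 = 0  ⇒  m = 72² − 26·118 = 2116
m = 2116 > 0,  v_rel·d = 72 > 0  ⇒  inside

inside=yes margin=2116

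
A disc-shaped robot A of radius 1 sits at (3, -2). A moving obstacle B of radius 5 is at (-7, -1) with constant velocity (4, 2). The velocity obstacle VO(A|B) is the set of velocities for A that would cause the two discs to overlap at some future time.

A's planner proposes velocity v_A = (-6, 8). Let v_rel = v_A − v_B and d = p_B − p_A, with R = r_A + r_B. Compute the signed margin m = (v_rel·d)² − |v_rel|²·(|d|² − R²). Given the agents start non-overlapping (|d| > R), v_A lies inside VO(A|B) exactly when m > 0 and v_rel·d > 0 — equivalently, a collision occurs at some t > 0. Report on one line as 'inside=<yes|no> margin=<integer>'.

d = (-10, 1),  |d|² = 101;  R = 1+5 = 6,  c = 101−6² = 65
v_rel = (-10, 6),  |v_rel|² = 136;  v_rel·d = (-10)·(-10) + (6)·(1) = 106
136·t² − 212·t + 65 = 0  ⇒  m = 106² − 136·65 = 2396
m = 2396 > 0,  v_rel·d = 106 > 0  ⇒  inside

inside=yes margin=2396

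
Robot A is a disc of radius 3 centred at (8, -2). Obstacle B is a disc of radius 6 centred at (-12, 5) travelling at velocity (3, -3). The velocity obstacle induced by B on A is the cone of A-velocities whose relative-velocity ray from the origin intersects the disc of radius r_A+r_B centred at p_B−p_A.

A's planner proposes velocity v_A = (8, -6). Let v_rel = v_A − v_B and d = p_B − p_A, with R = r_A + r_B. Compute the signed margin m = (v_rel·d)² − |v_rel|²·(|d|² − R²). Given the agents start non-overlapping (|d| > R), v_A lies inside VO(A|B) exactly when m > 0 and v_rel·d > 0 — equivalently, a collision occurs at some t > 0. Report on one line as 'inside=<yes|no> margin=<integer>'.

d = (-20, 7),  |d|² = 449;  R = 3+6 = 9,  c = 449−9² = 368
v_rel = (5, -3),  |v_rel|² = 34;  v_rel·d = (5)·(-20) + (-3)·(7) = -121
34·t² + 242·t + 368 = 0  ⇒  m = (-121)² − 34·368 = 2129
m = 2129 > 0,  v_rel·d = -121 < 0  ⇒  outside

inside=no margin=2129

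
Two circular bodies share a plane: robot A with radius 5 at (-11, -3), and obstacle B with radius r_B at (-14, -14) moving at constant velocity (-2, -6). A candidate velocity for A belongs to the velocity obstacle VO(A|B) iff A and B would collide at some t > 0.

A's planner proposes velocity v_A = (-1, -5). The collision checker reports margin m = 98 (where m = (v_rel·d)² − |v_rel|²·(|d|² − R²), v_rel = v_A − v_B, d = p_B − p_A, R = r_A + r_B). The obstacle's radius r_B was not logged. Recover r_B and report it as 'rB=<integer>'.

m = 98
d = (-3, -11);  v_rel = (1, 1),  |v_rel|² = 2
v_rel×d = (1)·(-11) − (1)·(-3) = -8
since m = R²·2 − (-8)²:  R² = (64 + 98) / 2 = 81
R = √81 = 9  ⇒  r_B = 9 − 5 = 4

rB=4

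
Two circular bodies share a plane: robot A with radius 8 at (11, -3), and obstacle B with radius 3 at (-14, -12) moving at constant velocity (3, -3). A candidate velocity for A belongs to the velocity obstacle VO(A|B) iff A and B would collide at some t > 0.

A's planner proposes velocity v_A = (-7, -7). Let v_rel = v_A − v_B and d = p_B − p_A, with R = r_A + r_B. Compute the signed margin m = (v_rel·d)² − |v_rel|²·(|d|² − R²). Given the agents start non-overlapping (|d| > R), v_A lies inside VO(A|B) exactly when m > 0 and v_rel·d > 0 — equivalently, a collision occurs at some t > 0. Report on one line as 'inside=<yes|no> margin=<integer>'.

d = (-25, -9),  |d|² = 706;  R = 8+3 = 11,  c = 706−11² = 585
v_rel = (-10, -4),  |v_rel|² = 116;  v_rel·d = (-10)·(-25) + (-4)·(-9) = 286
116·t² − 572·t + 585 = 0  ⇒  m = 286² − 116·585 = 13936
m = 13936 > 0,  v_rel·d = 286 > 0  ⇒  inside

inside=yes margin=13936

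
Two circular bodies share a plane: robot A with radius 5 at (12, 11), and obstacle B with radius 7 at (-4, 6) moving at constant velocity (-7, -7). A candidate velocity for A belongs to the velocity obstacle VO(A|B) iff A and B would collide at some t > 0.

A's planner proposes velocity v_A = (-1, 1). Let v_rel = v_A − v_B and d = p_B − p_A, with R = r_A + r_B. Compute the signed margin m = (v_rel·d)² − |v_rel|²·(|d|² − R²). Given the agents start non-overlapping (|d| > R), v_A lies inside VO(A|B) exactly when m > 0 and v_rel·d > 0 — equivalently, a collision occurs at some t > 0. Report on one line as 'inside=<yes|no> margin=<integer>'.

d = (-16, -5),  |d|² = 281;  R = 5+7 = 12,  c = 281−12² = 137
v_rel = (6, 8),  |v_rel|² = 100;  v_rel·d = (6)·(-16) + (8)·(-5) = -136
100·t² + 272·t + 137 = 0  ⇒  m = (-136)² − 100·137 = 4796
m = 4796 > 0,  v_rel·d = -136 < 0  ⇒  outside

inside=no margin=4796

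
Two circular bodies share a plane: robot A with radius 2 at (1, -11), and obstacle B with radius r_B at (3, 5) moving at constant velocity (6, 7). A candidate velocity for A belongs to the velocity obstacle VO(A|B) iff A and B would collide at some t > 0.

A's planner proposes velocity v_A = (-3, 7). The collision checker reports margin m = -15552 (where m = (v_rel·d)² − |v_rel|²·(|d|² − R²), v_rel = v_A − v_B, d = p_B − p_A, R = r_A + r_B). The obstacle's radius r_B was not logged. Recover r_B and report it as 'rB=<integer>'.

m = -15552
d = (2, 16);  v_rel = (-9, 0),  |v_rel|² = 81
v_rel×d = (-9)·(16) − (0)·(2) = -144
since m = R²·81 − (-144)²:  R² = (20736 + -15552) / 81 = 64
R = √64 = 8  ⇒  r_B = 8 − 2 = 6

rB=6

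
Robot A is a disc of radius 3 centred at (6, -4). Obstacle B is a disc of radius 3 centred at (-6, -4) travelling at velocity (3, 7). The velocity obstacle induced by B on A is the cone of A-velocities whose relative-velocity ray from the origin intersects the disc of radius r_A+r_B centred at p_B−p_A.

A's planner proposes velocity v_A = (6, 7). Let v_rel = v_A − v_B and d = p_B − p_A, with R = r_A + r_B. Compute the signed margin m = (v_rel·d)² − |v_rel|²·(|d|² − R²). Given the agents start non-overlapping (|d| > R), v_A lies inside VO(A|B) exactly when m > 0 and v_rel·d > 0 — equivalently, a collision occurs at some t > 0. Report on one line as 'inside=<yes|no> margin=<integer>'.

d = (-12, 0),  |d|² = 144;  R = 3+3 = 6,  c = 144−6² = 108
v_rel = (3, 0),  |v_rel|² = 9;  v_rel·d = (3)·(-12) + (0)·(0) = -36
9·t² + 72·t + 108 = 0  ⇒  m = (-36)² − 9·108 = 324
m = 324 > 0,  v_rel·d = -36 < 0  ⇒  outside

inside=no margin=324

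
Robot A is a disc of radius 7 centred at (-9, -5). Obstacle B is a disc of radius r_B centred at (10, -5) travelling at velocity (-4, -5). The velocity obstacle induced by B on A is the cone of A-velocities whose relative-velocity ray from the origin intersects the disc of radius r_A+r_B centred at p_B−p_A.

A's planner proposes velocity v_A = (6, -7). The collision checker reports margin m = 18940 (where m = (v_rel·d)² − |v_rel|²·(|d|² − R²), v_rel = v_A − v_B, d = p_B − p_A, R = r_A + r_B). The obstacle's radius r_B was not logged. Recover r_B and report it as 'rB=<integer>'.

m = 18940
d = (19, 0);  v_rel = (10, -2),  |v_rel|² = 104
v_rel×d = (10)·(0) − (-2)·(19) = 38
since m = R²·104 − 38²:  R² = (1444 + 18940) / 104 = 196
R = √196 = 14  ⇒  r_B = 14 − 7 = 7

rB=7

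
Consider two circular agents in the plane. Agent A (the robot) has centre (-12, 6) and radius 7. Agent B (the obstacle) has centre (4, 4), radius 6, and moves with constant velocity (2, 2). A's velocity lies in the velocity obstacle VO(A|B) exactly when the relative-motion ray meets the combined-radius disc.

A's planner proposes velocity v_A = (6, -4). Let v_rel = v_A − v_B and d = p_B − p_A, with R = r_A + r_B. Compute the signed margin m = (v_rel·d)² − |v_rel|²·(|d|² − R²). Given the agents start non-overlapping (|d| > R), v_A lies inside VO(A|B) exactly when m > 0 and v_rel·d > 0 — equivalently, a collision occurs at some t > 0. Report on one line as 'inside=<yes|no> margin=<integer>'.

d = (16, -2),  |d|² = 260;  R = 7+6 = 13,  c = 260−13² = 91
v_rel = (4, -6),  |v_rel|² = 52;  v_rel·d = (4)·(16) + (-6)·(-2) = 76
52·t² − 152·t + 91 = 0  ⇒  m = 76² − 52·91 = 1044
m = 1044 > 0,  v_rel·d = 76 > 0  ⇒  inside

inside=yes margin=1044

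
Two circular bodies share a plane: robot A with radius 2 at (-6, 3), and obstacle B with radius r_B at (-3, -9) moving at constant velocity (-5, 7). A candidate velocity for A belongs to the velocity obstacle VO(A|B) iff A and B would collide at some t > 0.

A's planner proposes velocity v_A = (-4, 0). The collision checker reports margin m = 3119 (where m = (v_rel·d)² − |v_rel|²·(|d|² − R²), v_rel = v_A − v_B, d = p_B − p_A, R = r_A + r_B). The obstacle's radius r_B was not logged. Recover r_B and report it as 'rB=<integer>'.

m = 3119
d = (3, -12);  v_rel = (1, -7),  |v_rel|² = 50
v_rel×d = (1)·(-12) − (-7)·(3) = 9
since m = R²·50 − 9²:  R² = (81 + 3119) / 50 = 64
R = √64 = 8  ⇒  r_B = 8 − 2 = 6

rB=6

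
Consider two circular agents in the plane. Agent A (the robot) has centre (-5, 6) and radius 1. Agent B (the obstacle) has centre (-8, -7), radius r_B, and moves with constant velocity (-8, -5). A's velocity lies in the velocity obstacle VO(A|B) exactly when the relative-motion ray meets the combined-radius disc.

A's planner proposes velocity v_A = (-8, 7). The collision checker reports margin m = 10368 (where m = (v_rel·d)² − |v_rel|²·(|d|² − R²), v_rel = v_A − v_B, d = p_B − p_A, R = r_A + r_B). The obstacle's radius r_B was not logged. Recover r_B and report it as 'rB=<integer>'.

m = 10368
d = (-3, -13);  v_rel = (0, 12),  |v_rel|² = 144
v_rel×d = (0)·(-13) − (12)·(-3) = 36
since m = R²·144 − 36²:  R² = (1296 + 10368) / 144 = 81
R = √81 = 9  ⇒  r_B = 9 − 1 = 8

rB=8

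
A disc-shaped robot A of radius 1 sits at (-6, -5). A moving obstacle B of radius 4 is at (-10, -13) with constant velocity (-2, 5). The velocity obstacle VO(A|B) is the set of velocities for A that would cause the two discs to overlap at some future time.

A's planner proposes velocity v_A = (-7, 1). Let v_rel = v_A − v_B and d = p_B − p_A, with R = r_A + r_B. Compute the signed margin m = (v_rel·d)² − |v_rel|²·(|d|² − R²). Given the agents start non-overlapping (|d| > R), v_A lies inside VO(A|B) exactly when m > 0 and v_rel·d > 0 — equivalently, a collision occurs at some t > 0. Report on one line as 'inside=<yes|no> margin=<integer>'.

d = (-4, -8),  |d|² = 80;  R = 1+4 = 5,  c = 80−5² = 55
v_rel = (-5, -4),  |v_rel|² = 41;  v_rel·d = (-5)·(-4) + (-4)·(-8) = 52
41·t² − 104·t + 55 = 0  ⇒  m = 52² − 41·55 = 449
m = 449 > 0,  v_rel·d = 52 > 0  ⇒  inside

inside=yes margin=449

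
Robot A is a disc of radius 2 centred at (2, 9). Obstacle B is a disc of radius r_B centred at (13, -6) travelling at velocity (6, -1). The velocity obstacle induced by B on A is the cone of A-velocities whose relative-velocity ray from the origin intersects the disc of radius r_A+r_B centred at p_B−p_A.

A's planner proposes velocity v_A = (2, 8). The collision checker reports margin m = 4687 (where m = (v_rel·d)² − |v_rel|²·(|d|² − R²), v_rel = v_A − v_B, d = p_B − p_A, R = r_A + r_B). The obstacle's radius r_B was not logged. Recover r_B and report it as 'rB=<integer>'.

m = 4687
d = (11, -15);  v_rel = (-4, 9),  |v_rel|² = 97
v_rel×d = (-4)·(-15) − (9)·(11) = -39
since m = R²·97 − (-39)²:  R² = (1521 + 4687) / 97 = 64
R = √64 = 8  ⇒  r_B = 8 − 2 = 6

rB=6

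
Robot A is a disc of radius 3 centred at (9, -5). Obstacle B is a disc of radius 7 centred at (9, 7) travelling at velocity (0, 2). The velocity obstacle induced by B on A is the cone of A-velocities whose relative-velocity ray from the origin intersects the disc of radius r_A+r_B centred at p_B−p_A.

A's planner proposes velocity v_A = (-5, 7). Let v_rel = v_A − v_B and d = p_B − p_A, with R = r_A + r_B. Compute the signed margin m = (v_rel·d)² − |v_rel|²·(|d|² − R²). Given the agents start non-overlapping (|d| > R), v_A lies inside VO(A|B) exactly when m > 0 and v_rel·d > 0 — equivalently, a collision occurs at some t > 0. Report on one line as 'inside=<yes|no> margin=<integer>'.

d = (0, 12),  |d|² = 144;  R = 3+7 = 10,  c = 144−10² = 44
v_rel = (-5, 5),  |v_rel|² = 50;  v_rel·d = (-5)·(0) + (5)·(12) = 60
50·t² − 120·t + 44 = 0  ⇒  m = 60² − 50·44 = 1400
m = 1400 > 0,  v_rel·d = 60 > 0  ⇒  inside

inside=yes margin=1400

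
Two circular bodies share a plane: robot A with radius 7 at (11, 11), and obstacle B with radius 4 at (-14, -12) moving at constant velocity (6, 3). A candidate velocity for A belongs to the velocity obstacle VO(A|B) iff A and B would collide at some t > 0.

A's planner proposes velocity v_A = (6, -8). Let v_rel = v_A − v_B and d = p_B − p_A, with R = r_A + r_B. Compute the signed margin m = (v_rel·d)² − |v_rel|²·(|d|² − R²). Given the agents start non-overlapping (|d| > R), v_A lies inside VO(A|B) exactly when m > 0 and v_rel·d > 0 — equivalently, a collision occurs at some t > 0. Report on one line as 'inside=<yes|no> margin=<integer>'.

d = (-25, -23),  |d|² = 1154;  R = 7+4 = 11,  c = 1154−11² = 1033
v_rel = (0, -11),  |v_rel|² = 121;  v_rel·d = (0)·(-25) + (-11)·(-23) = 253
121·t² − 506·t + 1033 = 0  ⇒  m = 253² − 121·1033 = -60984
m = -60984 < 0,  v_rel·d = 253 > 0  ⇒  outside

inside=no margin=-60984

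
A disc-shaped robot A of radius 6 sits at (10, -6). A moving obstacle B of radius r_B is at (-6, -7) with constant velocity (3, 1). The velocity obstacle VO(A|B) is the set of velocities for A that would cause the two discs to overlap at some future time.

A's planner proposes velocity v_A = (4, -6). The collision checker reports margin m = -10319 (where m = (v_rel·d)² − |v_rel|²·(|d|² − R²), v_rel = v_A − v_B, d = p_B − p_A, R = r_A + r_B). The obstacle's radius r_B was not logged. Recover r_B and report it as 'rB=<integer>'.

m = -10319
d = (-16, -1);  v_rel = (1, -7),  |v_rel|² = 50
v_rel×d = (1)·(-1) − (-7)·(-16) = -113
since m = R²·50 − (-113)²:  R² = (12769 + -10319) / 50 = 49
R = √49 = 7  ⇒  r_B = 7 − 6 = 1

rB=1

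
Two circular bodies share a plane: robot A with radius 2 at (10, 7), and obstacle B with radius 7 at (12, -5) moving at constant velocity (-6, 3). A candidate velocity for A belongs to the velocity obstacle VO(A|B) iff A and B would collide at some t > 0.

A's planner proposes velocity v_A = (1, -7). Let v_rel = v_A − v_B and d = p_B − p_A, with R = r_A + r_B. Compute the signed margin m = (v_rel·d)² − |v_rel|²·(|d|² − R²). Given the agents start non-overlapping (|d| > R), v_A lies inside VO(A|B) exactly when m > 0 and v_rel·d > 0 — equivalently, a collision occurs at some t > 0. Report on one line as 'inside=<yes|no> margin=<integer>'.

d = (2, -12),  |d|² = 148;  R = 2+7 = 9,  c = 148−9² = 67
v_rel = (7, -10),  |v_rel|² = 149;  v_rel·d = (7)·(2) + (-10)·(-12) = 134
149·t² − 268·t + 67 = 0  ⇒  m = 134² − 149·67 = 7973
m = 7973 > 0,  v_rel·d = 134 > 0  ⇒  inside

inside=yes margin=7973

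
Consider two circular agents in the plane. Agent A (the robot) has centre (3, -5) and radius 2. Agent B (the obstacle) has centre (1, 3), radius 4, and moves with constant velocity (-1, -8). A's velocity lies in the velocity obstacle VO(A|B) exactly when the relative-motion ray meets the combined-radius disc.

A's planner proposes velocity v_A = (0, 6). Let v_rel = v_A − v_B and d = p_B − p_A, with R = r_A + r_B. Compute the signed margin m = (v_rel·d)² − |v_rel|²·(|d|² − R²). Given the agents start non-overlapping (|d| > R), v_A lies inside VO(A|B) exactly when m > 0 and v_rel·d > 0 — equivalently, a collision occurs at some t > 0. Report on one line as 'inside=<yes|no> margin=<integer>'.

d = (-2, 8),  |d|² = 68;  R = 2+4 = 6,  c = 68−6² = 32
v_rel = (1, 14),  |v_rel|² = 197;  v_rel·d = (1)·(-2) + (14)·(8) = 110
197·t² − 220·t + 32 = 0  ⇒  m = 110² − 197·32 = 5796
m = 5796 > 0,  v_rel·d = 110 > 0  ⇒  inside

inside=yes margin=5796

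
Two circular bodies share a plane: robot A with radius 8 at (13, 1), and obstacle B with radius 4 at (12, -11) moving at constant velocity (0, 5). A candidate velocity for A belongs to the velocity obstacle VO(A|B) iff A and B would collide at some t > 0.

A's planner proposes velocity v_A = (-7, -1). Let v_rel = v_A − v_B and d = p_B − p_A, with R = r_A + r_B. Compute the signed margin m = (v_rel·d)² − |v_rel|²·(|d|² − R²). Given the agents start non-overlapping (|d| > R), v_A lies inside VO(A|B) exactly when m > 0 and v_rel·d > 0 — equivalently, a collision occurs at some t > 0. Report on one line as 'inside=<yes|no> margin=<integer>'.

d = (-1, -12),  |d|² = 145;  R = 8+4 = 12,  c = 145−12² = 1
v_rel = (-7, -6),  |v_rel|² = 85;  v_rel·d = (-7)·(-1) + (-6)·(-12) = 79
85·t² − 158·t + 1 = 0  ⇒  m = 79² − 85·1 = 6156
m = 6156 > 0,  v_rel·d = 79 > 0  ⇒  inside

inside=yes margin=6156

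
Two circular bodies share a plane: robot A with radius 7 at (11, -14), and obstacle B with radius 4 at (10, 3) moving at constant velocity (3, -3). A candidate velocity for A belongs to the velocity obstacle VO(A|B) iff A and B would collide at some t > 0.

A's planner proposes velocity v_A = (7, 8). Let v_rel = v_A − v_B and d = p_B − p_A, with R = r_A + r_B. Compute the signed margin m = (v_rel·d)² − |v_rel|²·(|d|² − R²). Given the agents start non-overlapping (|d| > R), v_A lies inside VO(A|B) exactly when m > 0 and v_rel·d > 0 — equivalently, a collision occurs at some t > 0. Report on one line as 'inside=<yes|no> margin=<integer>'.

d = (-1, 17),  |d|² = 290;  R = 7+4 = 11,  c = 290−11² = 169
v_rel = (4, 11),  |v_rel|² = 137;  v_rel·d = (4)·(-1) + (11)·(17) = 183
137·t² − 366·t + 169 = 0  ⇒  m = 183² − 137·169 = 10336
m = 10336 > 0,  v_rel·d = 183 > 0  ⇒  inside

inside=yes margin=10336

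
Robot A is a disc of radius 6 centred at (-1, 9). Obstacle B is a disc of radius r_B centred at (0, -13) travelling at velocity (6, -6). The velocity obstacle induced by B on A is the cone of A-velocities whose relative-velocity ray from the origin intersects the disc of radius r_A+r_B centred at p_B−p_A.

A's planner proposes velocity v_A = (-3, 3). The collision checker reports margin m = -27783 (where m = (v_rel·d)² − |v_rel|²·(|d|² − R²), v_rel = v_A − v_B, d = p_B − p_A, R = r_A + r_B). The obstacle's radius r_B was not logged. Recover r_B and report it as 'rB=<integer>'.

m = -27783
d = (1, -22);  v_rel = (-9, 9),  |v_rel|² = 162
v_rel×d = (-9)·(-22) − (9)·(1) = 189
since m = R²·162 − 189²:  R² = (35721 + -27783) / 162 = 49
R = √49 = 7  ⇒  r_B = 7 − 6 = 1

rB=1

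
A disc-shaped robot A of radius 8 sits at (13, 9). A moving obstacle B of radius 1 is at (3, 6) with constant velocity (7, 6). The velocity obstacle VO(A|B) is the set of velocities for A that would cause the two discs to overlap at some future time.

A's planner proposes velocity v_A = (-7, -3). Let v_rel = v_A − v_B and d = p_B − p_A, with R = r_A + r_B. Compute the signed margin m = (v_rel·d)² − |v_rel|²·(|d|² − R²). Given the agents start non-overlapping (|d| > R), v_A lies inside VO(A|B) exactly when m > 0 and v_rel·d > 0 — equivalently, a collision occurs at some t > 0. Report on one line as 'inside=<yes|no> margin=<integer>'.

d = (-10, -3),  |d|² = 109;  R = 8+1 = 9,  c = 109−9² = 28
v_rel = (-14, -9),  |v_rel|² = 277;  v_rel·d = (-14)·(-10) + (-9)·(-3) = 167
277·t² − 334·t + 28 = 0  ⇒  m = 167² − 277·28 = 20133
m = 20133 > 0,  v_rel·d = 167 > 0  ⇒  inside

inside=yes margin=20133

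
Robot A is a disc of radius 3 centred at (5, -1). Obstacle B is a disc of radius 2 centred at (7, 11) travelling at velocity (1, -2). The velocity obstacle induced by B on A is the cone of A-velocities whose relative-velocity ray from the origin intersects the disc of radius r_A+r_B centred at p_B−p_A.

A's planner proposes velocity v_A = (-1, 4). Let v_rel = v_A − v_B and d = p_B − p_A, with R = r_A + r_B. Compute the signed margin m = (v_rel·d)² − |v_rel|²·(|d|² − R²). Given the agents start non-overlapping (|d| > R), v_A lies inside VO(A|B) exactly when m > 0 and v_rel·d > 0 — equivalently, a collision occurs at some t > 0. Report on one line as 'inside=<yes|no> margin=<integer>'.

d = (2, 12),  |d|² = 148;  R = 3+2 = 5,  c = 148−5² = 123
v_rel = (-2, 6),  |v_rel|² = 40;  v_rel·d = (-2)·(2) + (6)·(12) = 68
40·t² − 136·t + 123 = 0  ⇒  m = 68² − 40·123 = -296
m = -296 < 0,  v_rel·d = 68 > 0  ⇒  outside

inside=no margin=-296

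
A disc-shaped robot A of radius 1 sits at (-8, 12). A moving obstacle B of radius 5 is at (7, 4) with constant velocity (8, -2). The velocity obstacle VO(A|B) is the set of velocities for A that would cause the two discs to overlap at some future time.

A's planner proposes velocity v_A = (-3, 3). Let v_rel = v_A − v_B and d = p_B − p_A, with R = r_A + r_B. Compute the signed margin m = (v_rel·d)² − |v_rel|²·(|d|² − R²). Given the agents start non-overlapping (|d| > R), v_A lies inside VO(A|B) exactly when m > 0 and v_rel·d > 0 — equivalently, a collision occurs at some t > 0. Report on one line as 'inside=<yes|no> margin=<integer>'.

d = (15, -8),  |d|² = 289;  R = 1+5 = 6,  c = 289−6² = 253
v_rel = (-11, 5),  |v_rel|² = 146;  v_rel·d = (-11)·(15) + (5)·(-8) = -205
146·t² + 410·t + 253 = 0  ⇒  m = (-205)² − 146·253 = 5087
m = 5087 > 0,  v_rel·d = -205 < 0  ⇒  outside

inside=no margin=5087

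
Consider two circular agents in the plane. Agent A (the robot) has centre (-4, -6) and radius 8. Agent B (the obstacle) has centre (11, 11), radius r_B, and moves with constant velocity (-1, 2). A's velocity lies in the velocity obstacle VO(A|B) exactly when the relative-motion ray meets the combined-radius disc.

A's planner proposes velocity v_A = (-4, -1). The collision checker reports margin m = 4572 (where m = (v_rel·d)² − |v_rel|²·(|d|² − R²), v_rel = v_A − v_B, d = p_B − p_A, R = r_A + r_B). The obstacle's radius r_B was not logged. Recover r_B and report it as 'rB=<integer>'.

m = 4572
d = (15, 17);  v_rel = (-3, -3),  |v_rel|² = 18
v_rel×d = (-3)·(17) − (-3)·(15) = -6
since m = R²·18 − (-6)²:  R² = (36 + 4572) / 18 = 256
R = √256 = 16  ⇒  r_B = 16 − 8 = 8

rB=8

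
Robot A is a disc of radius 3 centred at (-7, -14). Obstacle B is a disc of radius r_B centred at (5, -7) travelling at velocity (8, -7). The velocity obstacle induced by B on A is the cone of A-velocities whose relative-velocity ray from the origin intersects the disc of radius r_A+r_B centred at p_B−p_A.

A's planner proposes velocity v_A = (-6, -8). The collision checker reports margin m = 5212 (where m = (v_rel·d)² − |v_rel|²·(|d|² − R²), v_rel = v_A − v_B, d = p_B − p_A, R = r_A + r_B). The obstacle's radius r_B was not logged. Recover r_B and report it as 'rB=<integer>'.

m = 5212
d = (12, 7);  v_rel = (-14, -1),  |v_rel|² = 197
v_rel×d = (-14)·(7) − (-1)·(12) = -86
since m = R²·197 − (-86)²:  R² = (7396 + 5212) / 197 = 64
R = √64 = 8  ⇒  r_B = 8 − 3 = 5

rB=5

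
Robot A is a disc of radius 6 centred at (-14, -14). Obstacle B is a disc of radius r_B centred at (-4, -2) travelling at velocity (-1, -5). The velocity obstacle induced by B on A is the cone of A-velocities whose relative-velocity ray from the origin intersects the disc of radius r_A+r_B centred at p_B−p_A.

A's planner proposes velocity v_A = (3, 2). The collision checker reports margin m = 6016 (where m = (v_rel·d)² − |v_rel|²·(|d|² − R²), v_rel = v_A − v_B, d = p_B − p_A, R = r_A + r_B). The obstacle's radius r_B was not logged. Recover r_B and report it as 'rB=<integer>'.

m = 6016
d = (10, 12);  v_rel = (4, 7),  |v_rel|² = 65
v_rel×d = (4)·(12) − (7)·(10) = -22
since m = R²·65 − (-22)²:  R² = (484 + 6016) / 65 = 100
R = √100 = 10  ⇒  r_B = 10 − 6 = 4

rB=4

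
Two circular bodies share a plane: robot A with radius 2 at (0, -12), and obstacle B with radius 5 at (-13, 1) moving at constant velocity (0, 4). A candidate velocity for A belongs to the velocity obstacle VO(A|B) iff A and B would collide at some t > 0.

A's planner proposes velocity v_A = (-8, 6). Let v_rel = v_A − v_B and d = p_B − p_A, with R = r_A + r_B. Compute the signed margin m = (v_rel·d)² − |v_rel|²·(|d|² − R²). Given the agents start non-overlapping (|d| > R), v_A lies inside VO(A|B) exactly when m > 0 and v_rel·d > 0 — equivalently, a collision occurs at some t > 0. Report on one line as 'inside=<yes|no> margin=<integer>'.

d = (-13, 13),  |d|² = 338;  R = 2+5 = 7,  c = 338−7² = 289
v_rel = (-8, 2),  |v_rel|² = 68;  v_rel·d = (-8)·(-13) + (2)·(13) = 130
68·t² − 260·t + 289 = 0  ⇒  m = 130² − 68·289 = -2752
m = -2752 < 0,  v_rel·d = 130 > 0  ⇒  outside

inside=no margin=-2752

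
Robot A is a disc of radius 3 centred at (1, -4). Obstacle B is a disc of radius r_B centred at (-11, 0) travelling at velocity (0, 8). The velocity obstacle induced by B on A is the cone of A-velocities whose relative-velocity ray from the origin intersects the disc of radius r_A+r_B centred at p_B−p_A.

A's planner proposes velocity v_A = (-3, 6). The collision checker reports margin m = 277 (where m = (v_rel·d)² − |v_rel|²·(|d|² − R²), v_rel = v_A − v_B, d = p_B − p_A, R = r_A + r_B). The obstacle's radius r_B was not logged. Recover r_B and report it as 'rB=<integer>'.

m = 277
d = (-12, 4);  v_rel = (-3, -2),  |v_rel|² = 13
v_rel×d = (-3)·(4) − (-2)·(-12) = -36
since m = R²·13 − (-36)²:  R² = (1296 + 277) / 13 = 121
R = √121 = 11  ⇒  r_B = 11 − 3 = 8

rB=8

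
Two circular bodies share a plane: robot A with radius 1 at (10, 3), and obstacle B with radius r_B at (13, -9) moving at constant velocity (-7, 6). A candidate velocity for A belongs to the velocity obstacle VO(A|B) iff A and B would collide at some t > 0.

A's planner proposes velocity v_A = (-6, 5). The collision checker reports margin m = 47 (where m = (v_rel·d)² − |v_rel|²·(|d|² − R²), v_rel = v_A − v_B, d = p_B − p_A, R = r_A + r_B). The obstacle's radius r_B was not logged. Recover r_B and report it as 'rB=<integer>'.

m = 47
d = (3, -12);  v_rel = (1, -1),  |v_rel|² = 2
v_rel×d = (1)·(-12) − (-1)·(3) = -9
since m = R²·2 − (-9)²:  R² = (81 + 47) / 2 = 64
R = √64 = 8  ⇒  r_B = 8 − 1 = 7

rB=7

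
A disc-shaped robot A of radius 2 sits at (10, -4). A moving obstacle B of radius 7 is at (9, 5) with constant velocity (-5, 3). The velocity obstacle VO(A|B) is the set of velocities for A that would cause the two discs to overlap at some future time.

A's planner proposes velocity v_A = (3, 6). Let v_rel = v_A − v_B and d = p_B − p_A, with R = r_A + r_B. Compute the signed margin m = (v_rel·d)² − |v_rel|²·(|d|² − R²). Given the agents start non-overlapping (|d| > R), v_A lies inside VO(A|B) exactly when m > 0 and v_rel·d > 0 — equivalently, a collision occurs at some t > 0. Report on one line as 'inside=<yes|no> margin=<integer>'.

d = (-1, 9),  |d|² = 82;  R = 2+7 = 9,  c = 82−9² = 1
v_rel = (8, 3),  |v_rel|² = 73;  v_rel·d = (8)·(-1) + (3)·(9) = 19
73·t² − 38·t + 1 = 0  ⇒  m = 19² − 73·1 = 288
m = 288 > 0,  v_rel·d = 19 > 0  ⇒  inside

inside=yes margin=288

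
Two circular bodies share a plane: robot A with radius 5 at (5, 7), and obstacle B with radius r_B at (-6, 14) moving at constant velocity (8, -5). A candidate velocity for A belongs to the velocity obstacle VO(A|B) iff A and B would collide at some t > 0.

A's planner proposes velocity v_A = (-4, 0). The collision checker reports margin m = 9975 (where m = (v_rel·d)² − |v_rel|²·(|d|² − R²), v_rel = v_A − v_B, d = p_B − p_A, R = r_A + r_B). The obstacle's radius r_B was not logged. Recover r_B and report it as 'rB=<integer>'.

m = 9975
d = (-11, 7);  v_rel = (-12, 5),  |v_rel|² = 169
v_rel×d = (-12)·(7) − (5)·(-11) = -29
since m = R²·169 − (-29)²:  R² = (841 + 9975) / 169 = 64
R = √64 = 8  ⇒  r_B = 8 − 5 = 3

rB=3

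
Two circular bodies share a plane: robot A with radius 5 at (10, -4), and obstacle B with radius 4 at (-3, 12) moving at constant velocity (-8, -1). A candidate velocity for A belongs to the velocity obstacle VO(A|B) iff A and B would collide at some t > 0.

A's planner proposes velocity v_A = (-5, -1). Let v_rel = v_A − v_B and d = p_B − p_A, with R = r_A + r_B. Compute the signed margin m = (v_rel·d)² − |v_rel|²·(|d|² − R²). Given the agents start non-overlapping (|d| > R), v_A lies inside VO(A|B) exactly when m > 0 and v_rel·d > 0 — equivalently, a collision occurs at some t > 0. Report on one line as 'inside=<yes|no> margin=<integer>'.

d = (-13, 16),  |d|² = 425;  R = 5+4 = 9,  c = 425−9² = 344
v_rel = (3, 0),  |v_rel|² = 9;  v_rel·d = (3)·(-13) + (0)·(16) = -39
9·t² + 78·t + 344 = 0  ⇒  m = (-39)² − 9·344 = -1575
m = -1575 < 0,  v_rel·d = -39 < 0  ⇒  outside

inside=no margin=-1575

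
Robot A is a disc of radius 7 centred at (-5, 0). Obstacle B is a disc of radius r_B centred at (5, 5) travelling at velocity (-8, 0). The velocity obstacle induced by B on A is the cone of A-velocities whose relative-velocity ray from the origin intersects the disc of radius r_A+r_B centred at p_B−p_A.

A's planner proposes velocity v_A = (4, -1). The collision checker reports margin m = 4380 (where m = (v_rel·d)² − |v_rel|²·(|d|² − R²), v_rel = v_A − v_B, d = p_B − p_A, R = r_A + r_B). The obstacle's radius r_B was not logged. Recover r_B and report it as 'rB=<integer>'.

m = 4380
d = (10, 5);  v_rel = (12, -1),  |v_rel|² = 145
v_rel×d = (12)·(5) − (-1)·(10) = 70
since m = R²·145 − 70²:  R² = (4900 + 4380) / 145 = 64
R = √64 = 8  ⇒  r_B = 8 − 7 = 1

rB=1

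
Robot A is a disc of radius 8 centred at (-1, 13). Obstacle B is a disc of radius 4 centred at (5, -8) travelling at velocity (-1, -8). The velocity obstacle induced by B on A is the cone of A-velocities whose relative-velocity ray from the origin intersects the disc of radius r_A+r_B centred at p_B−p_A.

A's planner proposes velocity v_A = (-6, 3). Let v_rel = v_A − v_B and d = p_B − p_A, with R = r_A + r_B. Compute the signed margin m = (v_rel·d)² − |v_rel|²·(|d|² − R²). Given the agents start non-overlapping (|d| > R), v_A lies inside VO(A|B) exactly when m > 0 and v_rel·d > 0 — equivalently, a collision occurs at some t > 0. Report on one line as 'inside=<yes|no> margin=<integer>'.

d = (6, -21),  |d|² = 477;  R = 8+4 = 12,  c = 477−12² = 333
v_rel = (-5, 11),  |v_rel|² = 146;  v_rel·d = (-5)·(6) + (11)·(-21) = -261
146·t² + 522·t + 333 = 0  ⇒  m = (-261)² − 146·333 = 19503
m = 19503 > 0,  v_rel·d = -261 < 0  ⇒  outside

inside=no margin=19503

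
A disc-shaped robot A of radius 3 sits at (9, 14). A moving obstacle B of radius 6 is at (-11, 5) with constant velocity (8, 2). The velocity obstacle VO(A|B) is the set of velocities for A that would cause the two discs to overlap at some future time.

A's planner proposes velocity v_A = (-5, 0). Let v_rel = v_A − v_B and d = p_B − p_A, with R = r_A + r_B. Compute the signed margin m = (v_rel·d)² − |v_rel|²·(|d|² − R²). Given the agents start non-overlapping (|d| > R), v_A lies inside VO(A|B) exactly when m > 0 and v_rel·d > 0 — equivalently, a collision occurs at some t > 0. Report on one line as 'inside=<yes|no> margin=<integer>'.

d = (-20, -9),  |d|² = 481;  R = 3+6 = 9,  c = 481−9² = 400
v_rel = (-13, -2),  |v_rel|² = 173;  v_rel·d = (-13)·(-20) + (-2)·(-9) = 278
173·t² − 556·t + 400 = 0  ⇒  m = 278² − 173·400 = 8084
m = 8084 > 0,  v_rel·d = 278 > 0  ⇒  inside

inside=yes margin=8084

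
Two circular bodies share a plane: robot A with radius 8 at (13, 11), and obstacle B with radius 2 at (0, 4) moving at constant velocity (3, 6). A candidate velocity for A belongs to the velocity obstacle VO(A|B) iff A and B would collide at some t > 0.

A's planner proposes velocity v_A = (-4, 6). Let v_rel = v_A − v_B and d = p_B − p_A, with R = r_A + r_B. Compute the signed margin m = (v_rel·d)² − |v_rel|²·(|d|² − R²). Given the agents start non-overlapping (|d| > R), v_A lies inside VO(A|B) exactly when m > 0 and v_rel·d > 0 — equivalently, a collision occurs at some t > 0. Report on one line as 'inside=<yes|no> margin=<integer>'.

d = (-13, -7),  |d|² = 218;  R = 8+2 = 10,  c = 218−10² = 118
v_rel = (-7, 0),  |v_rel|² = 49;  v_rel·d = (-7)·(-13) + (0)·(-7) = 91
49·t² − 182·t + 118 = 0  ⇒  m = 91² − 49·118 = 2499
m = 2499 > 0,  v_rel·d = 91 > 0  ⇒  inside

inside=yes margin=2499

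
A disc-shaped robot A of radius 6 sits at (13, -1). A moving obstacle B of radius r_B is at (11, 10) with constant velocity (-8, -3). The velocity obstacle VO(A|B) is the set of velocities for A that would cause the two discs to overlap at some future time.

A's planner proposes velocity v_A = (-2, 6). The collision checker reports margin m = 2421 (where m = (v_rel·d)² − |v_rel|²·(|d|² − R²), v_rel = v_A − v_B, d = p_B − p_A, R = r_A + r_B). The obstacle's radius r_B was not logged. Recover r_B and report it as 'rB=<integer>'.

m = 2421
d = (-2, 11);  v_rel = (6, 9),  |v_rel|² = 117
v_rel×d = (6)·(11) − (9)·(-2) = 84
since m = R²·117 − 84²:  R² = (7056 + 2421) / 117 = 81
R = √81 = 9  ⇒  r_B = 9 − 6 = 3

rB=3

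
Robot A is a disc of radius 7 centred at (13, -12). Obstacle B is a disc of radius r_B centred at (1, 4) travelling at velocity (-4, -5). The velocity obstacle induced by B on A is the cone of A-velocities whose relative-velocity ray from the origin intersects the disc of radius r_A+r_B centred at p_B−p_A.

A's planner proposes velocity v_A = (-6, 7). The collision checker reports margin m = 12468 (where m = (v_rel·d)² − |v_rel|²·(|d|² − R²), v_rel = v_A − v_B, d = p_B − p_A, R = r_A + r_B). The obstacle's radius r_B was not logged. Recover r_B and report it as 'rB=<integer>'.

m = 12468
d = (-12, 16);  v_rel = (-2, 12),  |v_rel|² = 148
v_rel×d = (-2)·(16) − (12)·(-12) = 112
since m = R²·148 − 112²:  R² = (12544 + 12468) / 148 = 169
R = √169 = 13  ⇒  r_B = 13 − 7 = 6

rB=6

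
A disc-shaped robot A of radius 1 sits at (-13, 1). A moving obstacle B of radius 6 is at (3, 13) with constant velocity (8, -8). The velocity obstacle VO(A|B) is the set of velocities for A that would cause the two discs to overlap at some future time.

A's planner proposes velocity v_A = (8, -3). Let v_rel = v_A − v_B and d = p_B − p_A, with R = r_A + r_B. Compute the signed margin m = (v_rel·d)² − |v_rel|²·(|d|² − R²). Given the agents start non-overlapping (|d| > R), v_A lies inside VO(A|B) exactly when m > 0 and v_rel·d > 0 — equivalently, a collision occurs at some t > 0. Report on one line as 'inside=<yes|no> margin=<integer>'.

d = (16, 12),  |d|² = 400;  R = 1+6 = 7,  c = 400−7² = 351
v_rel = (0, 5),  |v_rel|² = 25;  v_rel·d = (0)·(16) + (5)·(12) = 60
25·t² − 120·t + 351 = 0  ⇒  m = 60² − 25·351 = -5175
m = -5175 < 0,  v_rel·d = 60 > 0  ⇒  outside

inside=no margin=-5175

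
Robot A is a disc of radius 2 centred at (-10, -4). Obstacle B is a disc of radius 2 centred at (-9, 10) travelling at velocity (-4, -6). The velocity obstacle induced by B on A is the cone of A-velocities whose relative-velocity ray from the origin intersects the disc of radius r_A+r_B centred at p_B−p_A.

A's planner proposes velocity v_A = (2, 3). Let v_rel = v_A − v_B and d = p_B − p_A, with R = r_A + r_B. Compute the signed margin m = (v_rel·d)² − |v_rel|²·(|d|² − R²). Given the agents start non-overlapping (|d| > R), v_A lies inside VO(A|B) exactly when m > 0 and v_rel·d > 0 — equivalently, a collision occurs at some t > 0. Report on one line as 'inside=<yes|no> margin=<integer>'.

d = (1, 14),  |d|² = 197;  R = 2+2 = 4,  c = 197−4² = 181
v_rel = (6, 9),  |v_rel|² = 117;  v_rel·d = (6)·(1) + (9)·(14) = 132
117·t² − 264·t + 181 = 0  ⇒  m = 132² − 117·181 = -3753
m = -3753 < 0,  v_rel·d = 132 > 0  ⇒  outside

inside=no margin=-3753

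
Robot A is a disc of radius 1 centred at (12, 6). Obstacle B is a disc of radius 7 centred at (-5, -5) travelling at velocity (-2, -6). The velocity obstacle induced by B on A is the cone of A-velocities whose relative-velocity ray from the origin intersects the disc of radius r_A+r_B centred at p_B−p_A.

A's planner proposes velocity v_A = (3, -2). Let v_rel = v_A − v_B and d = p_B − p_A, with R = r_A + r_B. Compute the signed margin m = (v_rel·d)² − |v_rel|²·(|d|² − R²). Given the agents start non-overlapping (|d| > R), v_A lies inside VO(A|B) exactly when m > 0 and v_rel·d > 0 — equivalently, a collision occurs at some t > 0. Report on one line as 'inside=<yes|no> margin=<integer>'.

d = (-17, -11),  |d|² = 410;  R = 1+7 = 8,  c = 410−8² = 346
v_rel = (5, 4),  |v_rel|² = 41;  v_rel·d = (5)·(-17) + (4)·(-11) = -129
41·t² + 258·t + 346 = 0  ⇒  m = (-129)² − 41·346 = 2455
m = 2455 > 0,  v_rel·d = -129 < 0  ⇒  outside

inside=no margin=2455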